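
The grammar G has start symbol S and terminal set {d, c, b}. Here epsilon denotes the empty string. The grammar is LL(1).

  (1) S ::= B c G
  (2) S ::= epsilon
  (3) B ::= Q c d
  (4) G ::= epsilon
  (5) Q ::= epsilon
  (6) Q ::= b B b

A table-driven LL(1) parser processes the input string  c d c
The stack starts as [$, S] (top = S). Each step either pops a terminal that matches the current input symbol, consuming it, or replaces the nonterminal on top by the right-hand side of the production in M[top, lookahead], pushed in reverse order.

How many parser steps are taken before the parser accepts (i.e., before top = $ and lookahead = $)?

7

     Stack        Input    Action
  1  $ S          c d c $  expand S ::= B c G
  2  $ G c B      c d c $  expand B ::= Q c d
  3  $ G c d c Q  c d c $  expand Q ::= epsilon
  4  $ G c d c    c d c $  match c
  5  $ G c d      d c $    match d
  6  $ G c        c $      match c
  7  $ G          $        expand G ::= epsilon
Accept reached after 7 steps.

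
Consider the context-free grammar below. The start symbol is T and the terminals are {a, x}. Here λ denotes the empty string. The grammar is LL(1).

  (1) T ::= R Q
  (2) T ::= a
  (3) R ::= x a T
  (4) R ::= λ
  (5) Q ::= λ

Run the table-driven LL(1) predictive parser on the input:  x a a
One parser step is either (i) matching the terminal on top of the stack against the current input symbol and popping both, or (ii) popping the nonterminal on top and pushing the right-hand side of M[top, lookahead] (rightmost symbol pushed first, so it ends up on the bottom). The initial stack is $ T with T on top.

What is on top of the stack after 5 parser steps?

a

step 1: stack=$ T  input=x a a $  — expand T ::= R Q
step 2: stack=$ Q R  input=x a a $  — expand R ::= x a T
step 3: stack=$ Q T a x  input=x a a $  — match x
step 4: stack=$ Q T a  input=a a $  — match a
step 5: stack=$ Q T  input=a $  — expand T ::= a
Stack after step 5: $ Q a (top = a).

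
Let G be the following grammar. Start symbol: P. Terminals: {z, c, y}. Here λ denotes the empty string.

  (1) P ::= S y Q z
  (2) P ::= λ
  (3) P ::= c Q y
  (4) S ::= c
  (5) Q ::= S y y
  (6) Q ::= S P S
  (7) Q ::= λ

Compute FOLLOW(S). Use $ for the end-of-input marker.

{c, y, z}

FIRST(S): from S::=c we get {c}. So FIRST(S) = {c}.
FIRST(P): from P::=S y Q z we get {c}; from P::=λ we get {λ}; from P::=c Q y we get {c}. So FIRST(P) = {λ, c}.
FIRST(Q): from Q::=S y y we get {c}; from Q::=S P S we get {c}; from Q::=λ we get {λ}. So FIRST(Q) = {λ, c}.
FOLLOW(P) includes $ since P is the start symbol.
FOLLOW(P): in Q::=S P S, P is followed by S with FIRST {c}. Thus FOLLOW(P) = {$, c}.
FOLLOW(Q): in P::=S y Q z, Q is followed by z with FIRST {z}; in P::=c Q y, Q is followed by y with FIRST {y}. Thus FOLLOW(Q) = {y, z}.
FOLLOW(S): in P::=S y Q z, S is followed by y Q z with FIRST {y}; in Q::=S y y, S is followed by y y with FIRST {y}; in Q::=S P S (occurrence 1), S is followed by P S with FIRST {c}; in Q::=S P S (occurrence 2), the suffix after S is empty, so FOLLOW(S) ⊇ FOLLOW(Q) = {y, z}. Thus FOLLOW(S) = {c, y, z}.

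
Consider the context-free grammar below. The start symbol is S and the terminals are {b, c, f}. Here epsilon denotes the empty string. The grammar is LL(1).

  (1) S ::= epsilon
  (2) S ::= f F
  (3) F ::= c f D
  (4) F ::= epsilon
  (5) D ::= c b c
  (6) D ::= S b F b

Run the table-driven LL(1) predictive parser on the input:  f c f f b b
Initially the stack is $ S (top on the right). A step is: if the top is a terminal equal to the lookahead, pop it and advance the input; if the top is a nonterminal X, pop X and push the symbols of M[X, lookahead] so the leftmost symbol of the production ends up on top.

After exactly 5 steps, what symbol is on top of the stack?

     Stack    Input          Action
  1  $ S      f c f f b b $  expand S ::= f F
  2  $ F f    f c f f b b $  match f
  3  $ F      c f f b b $    expand F ::= c f D
  4  $ D f c  c f f b b $    match c
  5  $ D f    f f b b $      match f
Stack after step 5: $ D (top = D).

D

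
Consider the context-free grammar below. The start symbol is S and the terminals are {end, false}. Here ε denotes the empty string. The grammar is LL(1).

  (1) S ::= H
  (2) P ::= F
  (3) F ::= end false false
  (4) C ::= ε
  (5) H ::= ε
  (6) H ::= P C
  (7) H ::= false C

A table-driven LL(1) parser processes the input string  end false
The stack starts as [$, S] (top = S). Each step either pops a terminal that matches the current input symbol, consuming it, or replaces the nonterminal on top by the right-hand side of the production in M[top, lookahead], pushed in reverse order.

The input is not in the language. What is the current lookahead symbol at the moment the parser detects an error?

step 1: stack=$ S  input=end false $  — expand S ::= H
step 2: stack=$ H  input=end false $  — expand H ::= P C
step 3: stack=$ C P  input=end false $  — expand P ::= F
step 4: stack=$ C F  input=end false $  — expand F ::= end false false
step 5: stack=$ C false false end  input=end false $  — match end
step 6: stack=$ C false false  input=false $  — match false
step 7: stack=$ C false  input=$  — error: top is terminal false but lookahead is $

$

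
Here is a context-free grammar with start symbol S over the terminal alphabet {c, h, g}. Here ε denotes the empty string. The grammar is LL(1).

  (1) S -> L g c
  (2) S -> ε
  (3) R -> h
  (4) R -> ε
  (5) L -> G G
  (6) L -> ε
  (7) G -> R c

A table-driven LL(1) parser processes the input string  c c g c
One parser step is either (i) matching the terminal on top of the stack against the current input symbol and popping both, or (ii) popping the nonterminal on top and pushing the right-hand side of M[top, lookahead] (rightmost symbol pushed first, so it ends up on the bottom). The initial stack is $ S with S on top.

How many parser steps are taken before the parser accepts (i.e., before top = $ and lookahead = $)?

10

step 1: stack=$ S  input=c c g c $  — expand S -> L g c
step 2: stack=$ c g L  input=c c g c $  — expand L -> G G
step 3: stack=$ c g G G  input=c c g c $  — expand G -> R c
step 4: stack=$ c g G c R  input=c c g c $  — expand R -> ε
step 5: stack=$ c g G c  input=c c g c $  — match c
step 6: stack=$ c g G  input=c g c $  — expand G -> R c
step 7: stack=$ c g c R  input=c g c $  — expand R -> ε
step 8: stack=$ c g c  input=c g c $  — match c
step 9: stack=$ c g  input=g c $  — match g
step 10: stack=$ c  input=c $  — match c
Accept reached after 10 steps.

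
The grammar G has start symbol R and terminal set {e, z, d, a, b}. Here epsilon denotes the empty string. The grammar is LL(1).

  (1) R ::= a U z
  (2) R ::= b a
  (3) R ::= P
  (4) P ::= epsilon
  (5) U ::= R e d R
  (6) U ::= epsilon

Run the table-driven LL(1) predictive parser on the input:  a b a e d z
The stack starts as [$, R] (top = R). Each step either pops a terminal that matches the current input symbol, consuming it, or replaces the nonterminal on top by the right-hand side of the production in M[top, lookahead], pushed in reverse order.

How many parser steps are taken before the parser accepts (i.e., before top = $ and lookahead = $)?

      Stack          Input          Action
   1  $ R            a b a e d z $  expand R ::= a U z
   2  $ z U a        a b a e d z $  match a
   3  $ z U          b a e d z $    expand U ::= R e d R
   4  $ z R d e R    b a e d z $    expand R ::= b a
   5  $ z R d e a b  b a e d z $    match b
   6  $ z R d e a    a e d z $      match a
   7  $ z R d e      e d z $        match e
   8  $ z R d        d z $          match d
   9  $ z R          z $            expand R ::= P
  10  $ z P          z $            expand P ::= epsilon
  11  $ z            z $            match z
Accept reached after 11 steps.

11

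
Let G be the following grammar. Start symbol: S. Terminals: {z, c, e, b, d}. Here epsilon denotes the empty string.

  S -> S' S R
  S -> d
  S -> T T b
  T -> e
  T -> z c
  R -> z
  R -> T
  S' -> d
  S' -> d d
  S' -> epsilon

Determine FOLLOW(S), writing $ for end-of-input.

FIRST(T) = {e, z}
FIRST(S') = {epsilon, d}
FIRST(S) = {d, e, z}  (via S' S R, T T b)
FIRST(R) = {e, z}  (via T)
FOLLOW(S) includes $ since S is the start symbol.
FOLLOW(S): in S->S' S R, S is followed by R with FIRST {e, z}. Thus FOLLOW(S) = {$, e, z}.
FOLLOW(R): in S->S' S R, the suffix after R is empty, so FOLLOW(R) ⊇ FOLLOW(S) = {$, e, z}. Thus FOLLOW(R) = {$, e, z}.
FOLLOW(T): in S->T T b (occurrence 1), T is followed by T b with FIRST {e, z}; in S->T T b (occurrence 2), T is followed by b with FIRST {b}; in R->T, the suffix after T is empty, so FOLLOW(T) ⊇ FOLLOW(R) = {$, e, z}. Thus FOLLOW(T) = {$, b, e, z}.
FOLLOW(S'): in S->S' S R, S' is followed by S R with FIRST {d, e, z}. Thus FOLLOW(S') = {d, e, z}.

{$, e, z}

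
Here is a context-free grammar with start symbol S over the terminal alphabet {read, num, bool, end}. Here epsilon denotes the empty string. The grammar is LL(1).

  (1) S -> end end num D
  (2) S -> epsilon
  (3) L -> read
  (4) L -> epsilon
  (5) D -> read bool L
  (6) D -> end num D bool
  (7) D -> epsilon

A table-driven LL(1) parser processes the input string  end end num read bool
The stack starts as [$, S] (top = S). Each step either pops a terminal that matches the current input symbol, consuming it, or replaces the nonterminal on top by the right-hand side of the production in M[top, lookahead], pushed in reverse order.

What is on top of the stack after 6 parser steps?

bool

step 1: stack=$ S  input=end end num read bool $  — expand S -> end end num D
step 2: stack=$ D num end end  input=end end num read bool $  — match end
step 3: stack=$ D num end  input=end num read bool $  — match end
step 4: stack=$ D num  input=num read bool $  — match num
step 5: stack=$ D  input=read bool $  — expand D -> read bool L
step 6: stack=$ L bool read  input=read bool $  — match read
Stack after step 6: $ L bool (top = bool).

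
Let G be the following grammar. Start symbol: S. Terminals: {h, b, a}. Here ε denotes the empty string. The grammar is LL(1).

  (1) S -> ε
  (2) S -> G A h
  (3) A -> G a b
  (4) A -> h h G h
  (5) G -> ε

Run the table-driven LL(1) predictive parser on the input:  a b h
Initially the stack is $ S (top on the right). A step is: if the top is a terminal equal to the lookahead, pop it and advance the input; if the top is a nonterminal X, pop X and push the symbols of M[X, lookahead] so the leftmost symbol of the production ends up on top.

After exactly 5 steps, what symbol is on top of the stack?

     Stack      Input    Action
  1  $ S        a b h $  expand S -> G A h
  2  $ h A G    a b h $  expand G -> ε
  3  $ h A      a b h $  expand A -> G a b
  4  $ h b a G  a b h $  expand G -> ε
  5  $ h b a    a b h $  match a
Stack after step 5: $ h b (top = b).

b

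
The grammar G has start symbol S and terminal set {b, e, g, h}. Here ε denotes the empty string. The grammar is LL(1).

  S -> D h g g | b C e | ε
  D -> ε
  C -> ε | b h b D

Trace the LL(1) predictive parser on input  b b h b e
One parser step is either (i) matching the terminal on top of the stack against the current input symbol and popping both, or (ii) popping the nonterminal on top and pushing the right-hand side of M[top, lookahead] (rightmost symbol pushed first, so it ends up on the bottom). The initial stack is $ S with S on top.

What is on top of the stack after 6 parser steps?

D

     Stack        Input        Action
  1  $ S          b b h b e $  expand S -> b C e
  2  $ e C b      b b h b e $  match b
  3  $ e C        b h b e $    expand C -> b h b D
  4  $ e D b h b  b h b e $    match b
  5  $ e D b h    h b e $      match h
  6  $ e D b      b e $        match b
Stack after step 6: $ e D (top = D).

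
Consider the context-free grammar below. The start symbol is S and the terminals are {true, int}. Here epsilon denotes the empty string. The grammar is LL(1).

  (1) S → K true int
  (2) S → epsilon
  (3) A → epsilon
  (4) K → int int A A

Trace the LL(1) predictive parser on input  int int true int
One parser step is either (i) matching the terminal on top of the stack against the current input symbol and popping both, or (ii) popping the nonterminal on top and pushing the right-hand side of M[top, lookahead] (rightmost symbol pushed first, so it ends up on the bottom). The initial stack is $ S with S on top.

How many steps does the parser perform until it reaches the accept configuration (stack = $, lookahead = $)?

step 1: stack=$ S  input=int int true int $  — expand S → K true int
step 2: stack=$ int true K  input=int int true int $  — expand K → int int A A
step 3: stack=$ int true A A int int  input=int int true int $  — match int
step 4: stack=$ int true A A int  input=int true int $  — match int
step 5: stack=$ int true A A  input=true int $  — expand A → epsilon
step 6: stack=$ int true A  input=true int $  — expand A → epsilon
step 7: stack=$ int true  input=true int $  — match true
step 8: stack=$ int  input=int $  — match int
Accept reached after 8 steps.

8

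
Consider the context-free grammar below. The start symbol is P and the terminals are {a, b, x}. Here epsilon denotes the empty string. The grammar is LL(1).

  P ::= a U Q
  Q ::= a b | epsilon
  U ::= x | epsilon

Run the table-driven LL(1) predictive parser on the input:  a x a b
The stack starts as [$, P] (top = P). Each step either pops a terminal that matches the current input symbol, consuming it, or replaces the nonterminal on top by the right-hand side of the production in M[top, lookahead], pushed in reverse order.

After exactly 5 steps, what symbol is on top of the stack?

     Stack    Input      Action
  1  $ P      a x a b $  expand P ::= a U Q
  2  $ Q U a  a x a b $  match a
  3  $ Q U    x a b $    expand U ::= x
  4  $ Q x    x a b $    match x
  5  $ Q      a b $      expand Q ::= a b
Stack after step 5: $ b a (top = a).

a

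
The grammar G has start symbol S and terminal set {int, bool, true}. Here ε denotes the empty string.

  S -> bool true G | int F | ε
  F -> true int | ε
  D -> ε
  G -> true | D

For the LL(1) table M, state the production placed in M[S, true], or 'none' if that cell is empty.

FIRST(S): from S->bool true G we get {bool}; from S->int F we get {int}; from S->ε we get {ε}. So FIRST(S) = {ε, bool, int}.
FIRST(F): from F->true int we get {true}; from F->ε we get {ε}. So FIRST(F) = {ε, true}.
FIRST(D): from D->ε we get {ε}. So FIRST(D) = {ε}.
FIRST(G): from G->true we get {true}; from G->D we get {ε}. So FIRST(G) = {ε, true}.
FOLLOW(S) includes $ since S is the start symbol.
FOLLOW(S): S appears on no right-hand side. Thus FOLLOW(S) = {$}.
For S -> bool true G: FIRST(bool true G) = {bool}, so it goes in M[S, t] for t ∈ {bool}.
For S -> int F: FIRST(int F) = {int}, so it goes in M[S, t] for t ∈ {int}.
For S -> ε: FIRST(ε) = {ε}, so it goes in M[S, t] for t ∈ {}; since ε ∈ FIRST, also for every t ∈ FOLLOW(S) = {$}.
None of these place a production in M[S, true].

none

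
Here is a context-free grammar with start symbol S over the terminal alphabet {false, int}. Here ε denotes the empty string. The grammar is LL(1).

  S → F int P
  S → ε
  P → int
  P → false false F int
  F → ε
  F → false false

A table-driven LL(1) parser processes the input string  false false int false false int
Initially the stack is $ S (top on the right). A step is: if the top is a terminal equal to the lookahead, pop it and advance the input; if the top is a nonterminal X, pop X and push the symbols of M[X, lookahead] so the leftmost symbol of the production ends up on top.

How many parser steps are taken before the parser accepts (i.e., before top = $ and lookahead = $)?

      Stack                Input                              Action
   1  $ S                  false false int false false int $  expand S → F int P
   2  $ P int F            false false int false false int $  expand F → false false
   3  $ P int false false  false false int false false int $  match false
   4  $ P int false        false int false false int $        match false
   5  $ P int              int false false int $              match int
   6  $ P                  false false int $                  expand P → false false F int
   7  $ int F false false  false false int $                  match false
   8  $ int F false        false int $                        match false
   9  $ int F              int $                              expand F → ε
  10  $ int                int $                              match int
Accept reached after 10 steps.

10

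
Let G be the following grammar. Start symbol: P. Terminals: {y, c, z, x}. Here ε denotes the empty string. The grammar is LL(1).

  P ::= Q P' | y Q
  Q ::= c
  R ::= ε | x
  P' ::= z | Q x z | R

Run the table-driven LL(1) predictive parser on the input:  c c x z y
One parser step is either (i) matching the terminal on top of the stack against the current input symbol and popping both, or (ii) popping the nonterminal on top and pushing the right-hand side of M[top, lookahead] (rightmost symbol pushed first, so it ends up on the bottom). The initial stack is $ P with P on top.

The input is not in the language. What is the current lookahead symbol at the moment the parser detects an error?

     Stack    Input        Action
  1  $ P      c c x z y $  expand P ::= Q P'
  2  $ P' Q   c c x z y $  expand Q ::= c
  3  $ P' c   c c x z y $  match c
  4  $ P'     c x z y $    expand P' ::= Q x z
  5  $ z x Q  c x z y $    expand Q ::= c
  6  $ z x c  c x z y $    match c
  7  $ z x    x z y $      match x
  8  $ z      z y $        match z
  9  $        y $          error: stack empty but input remains

y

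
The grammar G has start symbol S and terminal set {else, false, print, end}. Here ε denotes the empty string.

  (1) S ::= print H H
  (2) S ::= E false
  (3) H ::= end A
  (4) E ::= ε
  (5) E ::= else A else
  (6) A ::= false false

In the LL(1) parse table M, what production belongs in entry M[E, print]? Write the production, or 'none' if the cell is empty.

none

FIRST(H): from H::=end A we get {end}. So FIRST(H) = {end}.
FIRST(E): from E::=ε we get {ε}; from E::=else A else we get {else}. So FIRST(E) = {ε, else}.
FIRST(A): from A::=false false we get {false}. So FIRST(A) = {false}.
FIRST(S): from S::=print H H we get {print}; from S::=E false we get {else, false}. So FIRST(S) = {else, false, print}.
FOLLOW(S) includes $ since S is the start symbol.
FOLLOW(E): in S::=E false, E is followed by false with FIRST {false}. Thus FOLLOW(E) = {false}.
For E ::= ε: FIRST(ε) = {ε}, so it goes in M[E, t] for t ∈ {}; since ε ∈ FIRST, also for every t ∈ FOLLOW(E) = {false}.
For E ::= else A else: FIRST(else A else) = {else}, so it goes in M[E, t] for t ∈ {else}.
None of these place a production in M[E, print].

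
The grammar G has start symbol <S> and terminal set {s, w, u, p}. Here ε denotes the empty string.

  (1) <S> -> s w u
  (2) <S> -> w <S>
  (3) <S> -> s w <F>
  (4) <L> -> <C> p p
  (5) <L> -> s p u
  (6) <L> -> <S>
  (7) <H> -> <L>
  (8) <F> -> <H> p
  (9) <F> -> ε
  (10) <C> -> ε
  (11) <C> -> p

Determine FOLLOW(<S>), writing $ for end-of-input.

FIRST(<S>): from <S>->s w u we get {s}; from <S>->w <S> we get {w}; from <S>->s w <F> we get {s}. So FIRST(<S>) = {s, w}.
FIRST(<C>): from <C>->ε we get {ε}; from <C>->p we get {p}. So FIRST(<C>) = {ε, p}.
FIRST(<L>): from <L>-><C> p p we get {p}; from <L>->s p u we get {s}; from <L>-><S> we get {s, w}. So FIRST(<L>) = {p, s, w}.
FIRST(<H>): from <H>-><L> we get {p, s, w}. So FIRST(<H>) = {p, s, w}.
FIRST(<F>): from <F>-><H> p we get {p, s, w}; from <F>->ε we get {ε}. So FIRST(<F>) = {ε, p, s, w}.
FOLLOW(<S>) includes $ since <S> is the start symbol.
FOLLOW(<H>): in <F>-><H> p, <H> is followed by p with FIRST {p}. Thus FOLLOW(<H>) = {p}.
FOLLOW(<L>): in <H>-><L>, the suffix after <L> is empty, so FOLLOW(<L>) ⊇ FOLLOW(<H>) = {p}. Thus FOLLOW(<L>) = {p}.
FOLLOW(<S>): in <S>->w <S>, the suffix after <S> is empty (adds nothing new); in <L>-><S>, the suffix after <S> is empty, so FOLLOW(<S>) ⊇ FOLLOW(<L>) = {p}. Thus FOLLOW(<S>) = {$, p}.
FOLLOW(<F>): in <S>->s w <F>, the suffix after <F> is empty, so FOLLOW(<F>) ⊇ FOLLOW(<S>) = {$, p}. Thus FOLLOW(<F>) = {$, p}.
FOLLOW(<C>): in <L>-><C> p p, <C> is followed by p p with FIRST {p}. Thus FOLLOW(<C>) = {p}.

{$, p}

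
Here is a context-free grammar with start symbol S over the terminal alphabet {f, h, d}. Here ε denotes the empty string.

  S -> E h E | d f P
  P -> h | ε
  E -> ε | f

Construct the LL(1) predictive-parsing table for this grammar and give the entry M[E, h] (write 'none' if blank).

FIRST(P): from P->h we get {h}; from P->ε we get {ε}. So FIRST(P) = {ε, h}.
FIRST(E): from E->ε we get {ε}; from E->f we get {f}. So FIRST(E) = {ε, f}.
FIRST(S): from S->E h E we get {f, h}; from S->d f P we get {d}. So FIRST(S) = {d, f, h}.
FOLLOW(S) includes $ since S is the start symbol.
FOLLOW(S): S appears on no right-hand side. Thus FOLLOW(S) = {$}.
FOLLOW(E): in S->E h E (occurrence 1), E is followed by h E with FIRST {h}; in S->E h E (occurrence 2), the suffix after E is empty, so FOLLOW(E) ⊇ FOLLOW(S) = {$}. Thus FOLLOW(E) = {$, h}.
For E -> ε: FIRST(ε) = {ε}, so it goes in M[E, t] for t ∈ {}; since ε ∈ FIRST, also for every t ∈ FOLLOW(E) = {$, h}.
For E -> f: FIRST(f) = {f}, so it goes in M[E, t] for t ∈ {f}.

E -> ε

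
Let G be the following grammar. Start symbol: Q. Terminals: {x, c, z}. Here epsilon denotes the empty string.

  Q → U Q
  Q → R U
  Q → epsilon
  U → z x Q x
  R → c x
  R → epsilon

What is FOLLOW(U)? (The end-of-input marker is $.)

FIRST(U): from U→z x Q x we get {z}. So FIRST(U) = {z}.
FIRST(R): from R→c x we get {c}; from R→epsilon we get {epsilon}. So FIRST(R) = {epsilon, c}.
FIRST(Q): from Q→U Q we get {z}; from Q→R U we get {c, z}; from Q→epsilon we get {epsilon}. So FIRST(Q) = {epsilon, c, z}.
FOLLOW(Q) includes $ since Q is the start symbol.
FOLLOW(Q): in Q→U Q, the suffix after Q is empty (adds nothing new); in U→z x Q x, Q is followed by x with FIRST {x}. Thus FOLLOW(Q) = {$, x}.
FOLLOW(U): in Q→U Q, U is followed by Q with FIRST {epsilon, c, z}; in Q→U Q, the suffix after U is nullable, so FOLLOW(U) ⊇ FOLLOW(Q) = {$, x}; in Q→R U, the suffix after U is empty, so FOLLOW(U) ⊇ FOLLOW(Q) = {$, x}. Thus FOLLOW(U) = {$, c, x, z}.
FOLLOW(R): in Q→R U, R is followed by U with FIRST {z}. Thus FOLLOW(R) = {z}.

{$, c, x, z}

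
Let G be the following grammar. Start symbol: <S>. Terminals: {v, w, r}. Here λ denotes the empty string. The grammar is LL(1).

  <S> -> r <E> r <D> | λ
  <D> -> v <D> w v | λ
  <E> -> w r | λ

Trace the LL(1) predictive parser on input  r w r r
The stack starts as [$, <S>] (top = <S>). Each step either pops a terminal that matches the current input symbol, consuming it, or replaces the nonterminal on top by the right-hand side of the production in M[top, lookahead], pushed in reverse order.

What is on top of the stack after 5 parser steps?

step 1: stack=$ <S>  input=r w r r $  — expand <S> -> r <E> r <D>
step 2: stack=$ <D> r <E> r  input=r w r r $  — match r
step 3: stack=$ <D> r <E>  input=w r r $  — expand <E> -> w r
step 4: stack=$ <D> r r w  input=w r r $  — match w
step 5: stack=$ <D> r r  input=r r $  — match r
Stack after step 5: $ <D> r (top = r).

r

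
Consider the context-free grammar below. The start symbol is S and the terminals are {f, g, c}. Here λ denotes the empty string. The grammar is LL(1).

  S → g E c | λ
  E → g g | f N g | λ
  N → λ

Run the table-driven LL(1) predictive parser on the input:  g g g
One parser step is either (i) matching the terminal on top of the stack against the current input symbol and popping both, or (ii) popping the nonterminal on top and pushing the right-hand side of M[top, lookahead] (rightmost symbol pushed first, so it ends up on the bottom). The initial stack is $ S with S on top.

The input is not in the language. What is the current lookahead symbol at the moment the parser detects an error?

$

step 1: stack=$ S  input=g g g $  — expand S → g E c
step 2: stack=$ c E g  input=g g g $  — match g
step 3: stack=$ c E  input=g g $  — expand E → g g
step 4: stack=$ c g g  input=g g $  — match g
step 5: stack=$ c g  input=g $  — match g
step 6: stack=$ c  input=$  — error: top is terminal c but lookahead is $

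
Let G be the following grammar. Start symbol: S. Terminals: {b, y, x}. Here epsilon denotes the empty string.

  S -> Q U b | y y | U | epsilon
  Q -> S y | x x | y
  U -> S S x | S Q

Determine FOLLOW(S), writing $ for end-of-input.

{$, x, y}

FIRST(S): from S->Q U b we get {x, y}; from S->y y we get {y}; from S->U we get {x, y}; from S->epsilon we get {epsilon}. So FIRST(S) = {epsilon, x, y}.
FIRST(Q): from Q->S y we get {x, y}; from Q->x x we get {x}; from Q->y we get {y}. So FIRST(Q) = {x, y}.
FIRST(U): from U->S S x we get {x, y}; from U->S Q we get {x, y}. So FIRST(U) = {x, y}.
FOLLOW(S) includes $ since S is the start symbol.
FOLLOW(S): in Q->S y, S is followed by y with FIRST {y}; in U->S S x (occurrence 1), S is followed by S x with FIRST {x, y}; in U->S S x (occurrence 2), S is followed by x with FIRST {x}; in U->S Q, S is followed by Q with FIRST {x, y}. Thus FOLLOW(S) = {$, x, y}.
FOLLOW(U): in S->Q U b, U is followed by b with FIRST {b}; in S->U, the suffix after U is empty, so FOLLOW(U) ⊇ FOLLOW(S) = {$, x, y}. Thus FOLLOW(U) = {$, b, x, y}.
FOLLOW(Q): in S->Q U b, Q is followed by U b with FIRST {x, y}; in U->S Q, the suffix after Q is empty, so FOLLOW(Q) ⊇ FOLLOW(U) = {$, b, x, y}. Thus FOLLOW(Q) = {$, b, x, y}.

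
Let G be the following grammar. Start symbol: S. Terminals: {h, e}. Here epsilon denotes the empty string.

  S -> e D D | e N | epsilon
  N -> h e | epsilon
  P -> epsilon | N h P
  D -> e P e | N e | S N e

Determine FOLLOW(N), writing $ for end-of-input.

{$, e, h}

FIRST(S): from S->e D D we get {e}; from S->e N we get {e}; from S->epsilon we get {epsilon}. So FIRST(S) = {epsilon, e}.
FIRST(N): from N->h e we get {h}; from N->epsilon we get {epsilon}. So FIRST(N) = {epsilon, h}.
FIRST(P): from P->epsilon we get {epsilon}; from P->N h P we get {h}. So FIRST(P) = {epsilon, h}.
FIRST(D): from D->e P e we get {e}; from D->N e we get {e, h}; from D->S N e we get {e, h}. So FIRST(D) = {e, h}.
FOLLOW(S) includes $ since S is the start symbol.
FOLLOW(S): in D->S N e, S is followed by N e with FIRST {e, h}. Thus FOLLOW(S) = {$, e, h}.
FOLLOW(N): in S->e N, the suffix after N is empty, so FOLLOW(N) ⊇ FOLLOW(S) = {$, e, h}; in P->N h P, N is followed by h P with FIRST {h}; in D->N e, N is followed by e with FIRST {e}; in D->S N e, N is followed by e with FIRST {e}. Thus FOLLOW(N) = {$, e, h}.
FOLLOW(P): in P->N h P, the suffix after P is empty (adds nothing new); in D->e P e, P is followed by e with FIRST {e}. Thus FOLLOW(P) = {e}.
FOLLOW(D): in S->e D D (occurrence 1), D is followed by D with FIRST {e, h}; in S->e D D (occurrence 2), the suffix after D is empty, so FOLLOW(D) ⊇ FOLLOW(S) = {$, e, h}. Thus FOLLOW(D) = {$, e, h}.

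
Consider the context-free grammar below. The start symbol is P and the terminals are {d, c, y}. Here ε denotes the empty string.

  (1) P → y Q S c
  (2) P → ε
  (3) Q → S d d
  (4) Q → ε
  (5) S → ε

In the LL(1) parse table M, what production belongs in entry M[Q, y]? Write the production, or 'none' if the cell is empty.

FIRST(P) = {ε, y}
FIRST(S) = {ε}
FIRST(Q) = {ε, d}  (via S d d)
FOLLOW(P) includes $ since P is the start symbol.
FOLLOW(Q): in P→y Q S c, Q is followed by S c with FIRST {c}. Thus FOLLOW(Q) = {c}.
For Q → S d d: FIRST(S d d) = {d}, so it goes in M[Q, t] for t ∈ {d}.
For Q → ε: FIRST(ε) = {ε}, so it goes in M[Q, t] for t ∈ {}; since ε ∈ FIRST, also for every t ∈ FOLLOW(Q) = {c}.
None of these place a production in M[Q, y].

none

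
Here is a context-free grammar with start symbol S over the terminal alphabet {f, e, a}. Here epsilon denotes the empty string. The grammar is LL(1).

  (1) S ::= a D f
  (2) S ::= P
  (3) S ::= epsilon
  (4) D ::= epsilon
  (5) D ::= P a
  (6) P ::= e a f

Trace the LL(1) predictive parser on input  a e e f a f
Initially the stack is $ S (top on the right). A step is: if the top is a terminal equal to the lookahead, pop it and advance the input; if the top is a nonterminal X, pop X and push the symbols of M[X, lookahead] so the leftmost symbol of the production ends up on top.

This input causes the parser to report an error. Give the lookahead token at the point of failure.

e

step 1: stack=$ S  input=a e e f a f $  — expand S ::= a D f
step 2: stack=$ f D a  input=a e e f a f $  — match a
step 3: stack=$ f D  input=e e f a f $  — expand D ::= P a
step 4: stack=$ f a P  input=e e f a f $  — expand P ::= e a f
step 5: stack=$ f a f a e  input=e e f a f $  — match e
step 6: stack=$ f a f a  input=e f a f $  — error: top is terminal a but lookahead is e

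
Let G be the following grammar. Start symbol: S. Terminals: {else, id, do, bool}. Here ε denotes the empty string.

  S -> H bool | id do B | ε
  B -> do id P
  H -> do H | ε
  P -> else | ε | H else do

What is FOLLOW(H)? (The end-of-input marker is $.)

FIRST(B): from B->do id P we get {do}. So FIRST(B) = {do}.
FIRST(H): from H->do H we get {do}; from H->ε we get {ε}. So FIRST(H) = {ε, do}.
FIRST(S): from S->H bool we get {bool, do}; from S->id do B we get {id}; from S->ε we get {ε}. So FIRST(S) = {ε, bool, do, id}.
FIRST(P): from P->else we get {else}; from P->ε we get {ε}; from P->H else do we get {do, else}. So FIRST(P) = {ε, do, else}.
FOLLOW(S) includes $ since S is the start symbol.
FOLLOW(S): S appears on no right-hand side. Thus FOLLOW(S) = {$}.
FOLLOW(B): in S->id do B, the suffix after B is empty, so FOLLOW(B) ⊇ FOLLOW(S) = {$}. Thus FOLLOW(B) = {$}.
FOLLOW(H): in S->H bool, H is followed by bool with FIRST {bool}; in H->do H, the suffix after H is empty (adds nothing new); in P->H else do, H is followed by else do with FIRST {else}. Thus FOLLOW(H) = {bool, else}.
FOLLOW(P): in B->do id P, the suffix after P is empty, so FOLLOW(P) ⊇ FOLLOW(B) = {$}. Thus FOLLOW(P) = {$}.

{bool, else}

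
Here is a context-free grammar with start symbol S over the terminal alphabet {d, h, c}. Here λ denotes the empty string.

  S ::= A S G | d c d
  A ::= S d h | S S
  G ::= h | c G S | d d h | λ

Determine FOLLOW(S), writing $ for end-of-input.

{$, c, d, h}

FIRST(G) = {λ, c, d, h}
FIRST(S) = {d}  (via A S G)
FIRST(A) = {d}  (via S d h, S S)
FOLLOW(S) includes $ since S is the start symbol.
FOLLOW(A): in S::=A S G, A is followed by S G with FIRST {d}. Thus FOLLOW(A) = {d}.
FOLLOW(S): in S::=A S G, S is followed by G with FIRST {λ, c, d, h}; in S::=A S G, the suffix after S is nullable (adds nothing new); in A::=S d h, S is followed by d h with FIRST {d}; in A::=S S (occurrence 1), S is followed by S with FIRST {d}; in A::=S S (occurrence 2), the suffix after S is empty, so FOLLOW(S) ⊇ FOLLOW(A) = {d}; in G::=c G S, the suffix after S is empty, so FOLLOW(S) ⊇ FOLLOW(G) = {$, c, d, h}. Thus FOLLOW(S) = {$, c, d, h}.
FOLLOW(G): in S::=A S G, the suffix after G is empty, so FOLLOW(G) ⊇ FOLLOW(S) = {$, c, d, h}; in G::=c G S, G is followed by S with FIRST {d}. Thus FOLLOW(G) = {$, c, d, h}.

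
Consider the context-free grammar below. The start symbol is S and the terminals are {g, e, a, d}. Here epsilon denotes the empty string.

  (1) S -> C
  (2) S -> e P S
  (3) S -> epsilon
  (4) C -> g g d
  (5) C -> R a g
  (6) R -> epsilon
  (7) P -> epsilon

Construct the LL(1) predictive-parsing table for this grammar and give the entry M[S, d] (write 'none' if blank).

FIRST(R): from R->epsilon we get {epsilon}. So FIRST(R) = {epsilon}.
FIRST(P): from P->epsilon we get {epsilon}. So FIRST(P) = {epsilon}.
FIRST(C): from C->g g d we get {g}; from C->R a g we get {a}. So FIRST(C) = {a, g}.
FIRST(S): from S->C we get {a, g}; from S->e P S we get {e}; from S->epsilon we get {epsilon}. So FIRST(S) = {epsilon, a, e, g}.
FOLLOW(S) includes $ since S is the start symbol.
FOLLOW(S): in S->e P S, the suffix after S is empty (adds nothing new). Thus FOLLOW(S) = {$}.
For S -> C: FIRST(C) = {a, g}, so it goes in M[S, t] for t ∈ {a, g}.
For S -> e P S: FIRST(e P S) = {e}, so it goes in M[S, t] for t ∈ {e}.
For S -> epsilon: FIRST(epsilon) = {epsilon}, so it goes in M[S, t] for t ∈ {}; since epsilon ∈ FIRST, also for every t ∈ FOLLOW(S) = {$}.
None of these place a production in M[S, d].

none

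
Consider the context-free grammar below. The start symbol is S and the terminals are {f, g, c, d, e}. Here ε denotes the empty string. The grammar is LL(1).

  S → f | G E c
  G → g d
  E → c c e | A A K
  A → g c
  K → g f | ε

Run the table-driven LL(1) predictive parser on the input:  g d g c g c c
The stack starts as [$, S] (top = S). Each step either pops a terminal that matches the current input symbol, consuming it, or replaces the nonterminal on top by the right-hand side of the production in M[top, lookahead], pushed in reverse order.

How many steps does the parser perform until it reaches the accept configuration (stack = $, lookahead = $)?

13

step 1: stack=$ S  input=g d g c g c c $  — expand S → G E c
step 2: stack=$ c E G  input=g d g c g c c $  — expand G → g d
step 3: stack=$ c E d g  input=g d g c g c c $  — match g
step 4: stack=$ c E d  input=d g c g c c $  — match d
step 5: stack=$ c E  input=g c g c c $  — expand E → A A K
step 6: stack=$ c K A A  input=g c g c c $  — expand A → g c
step 7: stack=$ c K A c g  input=g c g c c $  — match g
step 8: stack=$ c K A c  input=c g c c $  — match c
step 9: stack=$ c K A  input=g c c $  — expand A → g c
step 10: stack=$ c K c g  input=g c c $  — match g
step 11: stack=$ c K c  input=c c $  — match c
step 12: stack=$ c K  input=c $  — expand K → ε
step 13: stack=$ c  input=c $  — match c
Accept reached after 13 steps.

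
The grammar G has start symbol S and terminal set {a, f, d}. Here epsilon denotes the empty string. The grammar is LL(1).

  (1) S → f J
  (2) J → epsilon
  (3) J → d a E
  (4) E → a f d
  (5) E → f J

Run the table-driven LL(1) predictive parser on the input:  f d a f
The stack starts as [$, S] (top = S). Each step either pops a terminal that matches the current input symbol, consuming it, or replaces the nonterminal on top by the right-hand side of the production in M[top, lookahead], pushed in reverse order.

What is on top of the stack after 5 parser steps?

E

     Stack    Input      Action
  1  $ S      f d a f $  expand S → f J
  2  $ J f    f d a f $  match f
  3  $ J      d a f $    expand J → d a E
  4  $ E a d  d a f $    match d
  5  $ E a    a f $      match a
Stack after step 5: $ E (top = E).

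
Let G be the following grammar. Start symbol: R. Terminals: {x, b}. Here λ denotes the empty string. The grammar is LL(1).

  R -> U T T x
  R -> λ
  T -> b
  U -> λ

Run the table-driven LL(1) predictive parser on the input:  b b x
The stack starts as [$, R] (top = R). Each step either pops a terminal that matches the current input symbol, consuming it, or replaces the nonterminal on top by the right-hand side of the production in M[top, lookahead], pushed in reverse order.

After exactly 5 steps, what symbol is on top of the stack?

     Stack      Input    Action
  1  $ R        b b x $  expand R -> U T T x
  2  $ x T T U  b b x $  expand U -> λ
  3  $ x T T    b b x $  expand T -> b
  4  $ x T b    b b x $  match b
  5  $ x T      b x $    expand T -> b
Stack after step 5: $ x b (top = b).

b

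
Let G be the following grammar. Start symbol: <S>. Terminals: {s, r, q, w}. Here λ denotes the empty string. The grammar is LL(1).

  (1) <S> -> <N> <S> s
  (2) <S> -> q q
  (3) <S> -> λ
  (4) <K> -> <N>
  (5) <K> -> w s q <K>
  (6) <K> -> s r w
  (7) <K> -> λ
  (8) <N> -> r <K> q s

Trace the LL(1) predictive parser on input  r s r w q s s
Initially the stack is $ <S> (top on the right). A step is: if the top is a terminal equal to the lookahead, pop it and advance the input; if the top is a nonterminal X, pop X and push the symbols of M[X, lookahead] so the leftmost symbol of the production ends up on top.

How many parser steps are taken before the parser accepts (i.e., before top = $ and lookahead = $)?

11

step 1: stack=$ <S>  input=r s r w q s s $  — expand <S> -> <N> <S> s
step 2: stack=$ s <S> <N>  input=r s r w q s s $  — expand <N> -> r <K> q s
step 3: stack=$ s <S> s q <K> r  input=r s r w q s s $  — match r
step 4: stack=$ s <S> s q <K>  input=s r w q s s $  — expand <K> -> s r w
step 5: stack=$ s <S> s q w r s  input=s r w q s s $  — match s
step 6: stack=$ s <S> s q w r  input=r w q s s $  — match r
step 7: stack=$ s <S> s q w  input=w q s s $  — match w
step 8: stack=$ s <S> s q  input=q s s $  — match q
step 9: stack=$ s <S> s  input=s s $  — match s
step 10: stack=$ s <S>  input=s $  — expand <S> -> λ
step 11: stack=$ s  input=s $  — match s
Accept reached after 11 steps.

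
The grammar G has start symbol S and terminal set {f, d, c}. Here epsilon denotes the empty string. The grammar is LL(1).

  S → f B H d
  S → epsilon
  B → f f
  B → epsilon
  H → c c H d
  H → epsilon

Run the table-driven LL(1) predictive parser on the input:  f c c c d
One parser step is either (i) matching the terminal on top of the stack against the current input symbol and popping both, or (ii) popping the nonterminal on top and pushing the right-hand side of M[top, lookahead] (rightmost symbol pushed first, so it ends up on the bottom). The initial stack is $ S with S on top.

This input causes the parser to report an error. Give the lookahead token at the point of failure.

     Stack          Input        Action
  1  $ S            f c c c d $  expand S → f B H d
  2  $ d H B f      f c c c d $  match f
  3  $ d H B        c c c d $    expand B → epsilon
  4  $ d H          c c c d $    expand H → c c H d
  5  $ d d H c c    c c c d $    match c
  6  $ d d H c      c c d $      match c
  7  $ d d H        c d $        expand H → c c H d
  8  $ d d d H c c  c d $        match c
  9  $ d d d H c    d $          error: top is terminal c but lookahead is d

d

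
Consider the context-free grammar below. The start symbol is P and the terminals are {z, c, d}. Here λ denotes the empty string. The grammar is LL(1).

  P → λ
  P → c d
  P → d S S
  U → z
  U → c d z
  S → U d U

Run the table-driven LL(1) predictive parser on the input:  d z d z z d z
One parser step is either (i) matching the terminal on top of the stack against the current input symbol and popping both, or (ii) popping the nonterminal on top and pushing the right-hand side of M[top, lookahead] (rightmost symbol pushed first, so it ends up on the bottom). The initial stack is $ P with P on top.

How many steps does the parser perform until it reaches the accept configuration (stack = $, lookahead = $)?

      Stack      Input            Action
   1  $ P        d z d z z d z $  expand P → d S S
   2  $ S S d    d z d z z d z $  match d
   3  $ S S      z d z z d z $    expand S → U d U
   4  $ S U d U  z d z z d z $    expand U → z
   5  $ S U d z  z d z z d z $    match z
   6  $ S U d    d z z d z $      match d
   7  $ S U      z z d z $        expand U → z
   8  $ S z      z z d z $        match z
   9  $ S        z d z $          expand S → U d U
  10  $ U d U    z d z $          expand U → z
  11  $ U d z    z d z $          match z
  12  $ U d      d z $            match d
  13  $ U        z $              expand U → z
  14  $ z        z $              match z
Accept reached after 14 steps.

14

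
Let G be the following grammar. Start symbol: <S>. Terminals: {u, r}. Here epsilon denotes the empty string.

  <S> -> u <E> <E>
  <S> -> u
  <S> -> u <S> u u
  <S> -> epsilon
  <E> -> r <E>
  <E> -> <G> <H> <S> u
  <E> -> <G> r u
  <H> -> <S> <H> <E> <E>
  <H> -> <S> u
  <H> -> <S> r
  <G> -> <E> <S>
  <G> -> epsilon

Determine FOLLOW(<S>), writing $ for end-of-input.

FIRST(<S>): from <S>->u <E> <E> we get {u}; from <S>->u we get {u}; from <S>->u <S> u u we get {u}; from <S>->epsilon we get {epsilon}. So FIRST(<S>) = {epsilon, u}.
FIRST(<H>): from <H>-><S> <H> <E> <E> we get {r, u}; from <H>-><S> u we get {u}; from <H>-><S> r we get {r, u}. So FIRST(<H>) = {r, u}.
FIRST(<E>): from <E>->r <E> we get {r}; from <E>-><G> <H> <S> u we get {r, u}; from <E>-><G> r u we get {r, u}. So FIRST(<E>) = {r, u}.
FIRST(<G>): from <G>-><E> <S> we get {r, u}; from <G>->epsilon we get {epsilon}. So FIRST(<G>) = {epsilon, r, u}.
FOLLOW(<S>) includes $ since <S> is the start symbol.
FOLLOW(<H>): in <E>-><G> <H> <S> u, <H> is followed by <S> u with FIRST {u}; in <H>-><S> <H> <E> <E>, <H> is followed by <E> <E> with FIRST {r, u}. Thus FOLLOW(<H>) = {r, u}.
FOLLOW(<G>): in <E>-><G> <H> <S> u, <G> is followed by <H> <S> u with FIRST {r, u}; in <E>-><G> r u, <G> is followed by r u with FIRST {r}. Thus FOLLOW(<G>) = {r, u}.
FOLLOW(<S>): in <S>->u <S> u u, <S> is followed by u u with FIRST {u}; in <E>-><G> <H> <S> u, <S> is followed by u with FIRST {u}; in <H>-><S> <H> <E> <E>, <S> is followed by <H> <E> <E> with FIRST {r, u}; in <H>-><S> u, <S> is followed by u with FIRST {u}; in <H>-><S> r, <S> is followed by r with FIRST {r}; in <G>-><E> <S>, the suffix after <S> is empty, so FOLLOW(<S>) ⊇ FOLLOW(<G>) = {r, u}. Thus FOLLOW(<S>) = {$, r, u}.
FOLLOW(<E>): in <S>->u <E> <E> (occurrence 1), <E> is followed by <E> with FIRST {r, u}; in <S>->u <E> <E> (occurrence 2), the suffix after <E> is empty, so FOLLOW(<E>) ⊇ FOLLOW(<S>) = {$, r, u}; in <E>->r <E>, the suffix after <E> is empty (adds nothing new); in <H>-><S> <H> <E> <E> (occurrence 1), <E> is followed by <E> with FIRST {r, u}; in <H>-><S> <H> <E> <E> (occurrence 2), the suffix after <E> is empty, so FOLLOW(<E>) ⊇ FOLLOW(<H>) = {r, u}; in <G>-><E> <S>, <E> is followed by <S> with FIRST {epsilon, u}; in <G>-><E> <S>, the suffix after <E> is nullable, so FOLLOW(<E>) ⊇ FOLLOW(<G>) = {r, u}. Thus FOLLOW(<E>) = {$, r, u}.

{$, r, u}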